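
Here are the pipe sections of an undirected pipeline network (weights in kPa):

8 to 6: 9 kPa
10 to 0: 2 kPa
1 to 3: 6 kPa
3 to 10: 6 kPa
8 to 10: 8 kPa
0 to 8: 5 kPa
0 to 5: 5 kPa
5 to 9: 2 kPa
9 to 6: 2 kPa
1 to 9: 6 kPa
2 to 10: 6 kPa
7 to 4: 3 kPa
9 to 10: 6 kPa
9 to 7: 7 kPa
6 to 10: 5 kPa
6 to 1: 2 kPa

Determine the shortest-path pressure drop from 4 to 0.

17 kPa

Running Dijkstra from 4:
4: 0
7: 3  (via 4)
9: 10  (via 7)
5: 12  (via 9)
6: 12  (via 9)
1: 14  (via 6)
10: 16  (via 9)
0: 17  (via 5)
Shortest route: 4–7–9–5–0 = 17 kPa.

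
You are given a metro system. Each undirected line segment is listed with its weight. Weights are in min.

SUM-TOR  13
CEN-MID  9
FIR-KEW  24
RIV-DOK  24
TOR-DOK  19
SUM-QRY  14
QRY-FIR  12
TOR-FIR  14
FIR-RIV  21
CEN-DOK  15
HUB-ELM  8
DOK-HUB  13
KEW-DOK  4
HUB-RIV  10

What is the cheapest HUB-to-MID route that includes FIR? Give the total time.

83 min

Best HUB to FIR: HUB–RIV–FIR costing 31
Shortest FIR→MID: FIR–KEW–DOK–CEN–MID = 52
Total via FIR: 31 + 52 = 83 min.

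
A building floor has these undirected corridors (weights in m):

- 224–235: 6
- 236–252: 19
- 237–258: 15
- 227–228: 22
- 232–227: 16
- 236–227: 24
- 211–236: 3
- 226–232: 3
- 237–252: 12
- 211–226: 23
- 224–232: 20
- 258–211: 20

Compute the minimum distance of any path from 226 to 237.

Shortest distances from 226:
226: 0
232: 3  (via 226)
227: 19  (via 232)
211: 23  (via 226)
224: 23  (via 232)
236: 26  (via 211)
235: 29  (via 224)
228: 41  (via 227)
258: 43  (via 211)
252: 45  (via 236)
237: 57  (via 252)
Shortest route: 226–211–236–252–237 = 57 m.

57 m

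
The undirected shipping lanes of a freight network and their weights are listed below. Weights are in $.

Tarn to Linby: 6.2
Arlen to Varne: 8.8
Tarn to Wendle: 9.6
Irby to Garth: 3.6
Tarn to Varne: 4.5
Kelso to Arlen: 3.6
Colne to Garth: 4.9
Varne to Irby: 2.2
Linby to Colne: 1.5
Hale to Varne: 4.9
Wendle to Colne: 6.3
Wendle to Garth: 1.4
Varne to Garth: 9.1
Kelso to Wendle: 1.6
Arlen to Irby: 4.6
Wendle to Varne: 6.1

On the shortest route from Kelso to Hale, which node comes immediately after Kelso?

Compare a few routes:
Kelso → Arlen → Irby → Varne → Hale: 3.6+4.6+2.2+4.9 = 15.3
Kelso → Wendle → Garth → Irby → Varne → Hale: 1.6+1.4+3.6+2.2+4.9 = 13.7
Kelso → Wendle → Varne → Hale: 1.6+6.1+4.9 = 12.6
The minimum is $12.6 via Kelso → Wendle → Varne → Hale.
So from Kelso the first move is to Wendle.

Wendle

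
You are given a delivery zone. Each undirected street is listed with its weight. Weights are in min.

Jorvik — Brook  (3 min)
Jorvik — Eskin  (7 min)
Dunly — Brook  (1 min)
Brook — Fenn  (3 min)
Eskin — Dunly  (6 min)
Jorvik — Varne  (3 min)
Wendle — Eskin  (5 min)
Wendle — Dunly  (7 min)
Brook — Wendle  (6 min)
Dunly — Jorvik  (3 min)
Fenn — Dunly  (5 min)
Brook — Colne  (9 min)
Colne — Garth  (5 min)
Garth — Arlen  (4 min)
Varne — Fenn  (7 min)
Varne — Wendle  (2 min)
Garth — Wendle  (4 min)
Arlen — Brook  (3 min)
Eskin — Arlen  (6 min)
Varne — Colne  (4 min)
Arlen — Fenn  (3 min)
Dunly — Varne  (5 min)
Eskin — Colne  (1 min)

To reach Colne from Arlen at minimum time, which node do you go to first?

Eskin

Compare a few routes:
Arlen → Garth → Colne: 4+5 = 9
Arlen → Eskin → Colne: 6+1 = 7
Cheapest is Arlen → Eskin → Colne at 7 min.
So from Arlen the first move is to Eskin.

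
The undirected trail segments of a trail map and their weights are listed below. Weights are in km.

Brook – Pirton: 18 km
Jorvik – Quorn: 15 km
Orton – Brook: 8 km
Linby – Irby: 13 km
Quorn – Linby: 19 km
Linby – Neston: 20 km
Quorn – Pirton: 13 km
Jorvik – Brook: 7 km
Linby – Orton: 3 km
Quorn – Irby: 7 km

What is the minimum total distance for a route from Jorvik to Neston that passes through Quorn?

Best Jorvik to Quorn: Jorvik → Quorn costing 15
Shortest Quorn→Neston: Quorn → Linby → Neston = 39
Total via Quorn: 15 + 39 = 54 km.

54 km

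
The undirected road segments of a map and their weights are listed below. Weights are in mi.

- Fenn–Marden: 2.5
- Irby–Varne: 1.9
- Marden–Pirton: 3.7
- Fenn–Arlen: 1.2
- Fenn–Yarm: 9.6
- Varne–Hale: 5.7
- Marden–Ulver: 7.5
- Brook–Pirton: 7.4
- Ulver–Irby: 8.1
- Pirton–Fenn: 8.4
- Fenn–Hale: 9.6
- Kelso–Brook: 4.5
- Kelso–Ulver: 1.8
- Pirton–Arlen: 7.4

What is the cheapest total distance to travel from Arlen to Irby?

18.4 mi

Compare a few routes:
Arlen - Fenn - Hale - Varne - Irby: 1.2+9.6+5.7+1.9 = 18.4
Arlen - Fenn - Marden - Ulver - Irby: 1.2+2.5+7.5+8.1 = 19.3
The minimum is 18.4 mi via Arlen - Fenn - Hale - Varne - Irby.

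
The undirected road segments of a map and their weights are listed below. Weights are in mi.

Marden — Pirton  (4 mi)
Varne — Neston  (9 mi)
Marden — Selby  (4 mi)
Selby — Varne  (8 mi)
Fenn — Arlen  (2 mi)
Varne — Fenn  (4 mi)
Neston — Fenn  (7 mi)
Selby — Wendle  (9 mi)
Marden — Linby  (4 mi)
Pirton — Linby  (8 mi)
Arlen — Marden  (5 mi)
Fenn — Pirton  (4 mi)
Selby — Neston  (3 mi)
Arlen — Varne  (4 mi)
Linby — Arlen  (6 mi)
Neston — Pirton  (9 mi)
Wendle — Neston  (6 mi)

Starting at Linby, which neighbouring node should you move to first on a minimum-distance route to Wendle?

Enumerating some paths:
Linby → Marden → Selby → Wendle: 4+4+9 = 17
Linby → Pirton → Neston → Wendle: 8+9+6 = 23
Linby → Marden → Pirton → Neston → Wendle: 4+4+9+6 = 23
Linby → Arlen → Fenn → Neston → Wendle: 6+2+7+6 = 21
The minimum is 17 mi via Linby → Marden → Selby → Wendle.
So from Linby the first move is to Marden.

Marden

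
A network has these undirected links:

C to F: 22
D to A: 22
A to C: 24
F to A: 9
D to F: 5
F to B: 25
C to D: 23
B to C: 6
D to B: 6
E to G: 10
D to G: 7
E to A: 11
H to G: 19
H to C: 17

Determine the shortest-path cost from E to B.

23

Enumerating some paths:
E–G–D–B: 10+7+6 = 23
E–A–F–D–B: 11+9+5+6 = 31
E–A–D–B: 11+22+6 = 39
The minimum is 23 via E–G–D–B.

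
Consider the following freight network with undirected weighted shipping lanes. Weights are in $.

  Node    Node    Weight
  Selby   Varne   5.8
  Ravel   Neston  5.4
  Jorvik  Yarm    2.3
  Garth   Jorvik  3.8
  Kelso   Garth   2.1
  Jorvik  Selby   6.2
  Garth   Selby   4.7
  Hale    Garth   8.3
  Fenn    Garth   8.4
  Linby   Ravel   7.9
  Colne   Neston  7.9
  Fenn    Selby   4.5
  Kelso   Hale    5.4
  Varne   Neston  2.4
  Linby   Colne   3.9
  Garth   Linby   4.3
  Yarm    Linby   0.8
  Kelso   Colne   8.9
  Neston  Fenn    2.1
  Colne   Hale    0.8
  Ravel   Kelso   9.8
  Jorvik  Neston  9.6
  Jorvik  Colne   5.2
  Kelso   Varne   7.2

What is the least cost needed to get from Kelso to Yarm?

Running Dijkstra from Kelso:
Kelso: 0
Garth: 2.1  (via Kelso)
Hale: 5.4  (via Kelso)
Jorvik: 5.9  (via Garth)
Colne: 6.2  (via Hale)
Linby: 6.4  (via Garth)
Selby: 6.8  (via Garth)
Varne: 7.2  (via Kelso)
Yarm: 7.2  (via Linby)
Shortest route: Kelso–Garth–Linby–Yarm = $7.2.

$7.2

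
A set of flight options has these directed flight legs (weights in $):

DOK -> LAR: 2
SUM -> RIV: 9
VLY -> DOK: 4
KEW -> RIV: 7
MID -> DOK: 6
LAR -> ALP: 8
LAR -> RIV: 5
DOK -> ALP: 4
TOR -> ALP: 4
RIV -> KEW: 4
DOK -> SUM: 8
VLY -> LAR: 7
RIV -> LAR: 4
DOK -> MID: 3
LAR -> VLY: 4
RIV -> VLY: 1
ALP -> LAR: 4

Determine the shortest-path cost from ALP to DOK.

$12

Running Dijkstra from ALP:
ALP: 0
LAR: 4  (via ALP)
VLY: 8  (via LAR)
RIV: 9  (via LAR)
DOK: 12  (via VLY)
Shortest route: ALP → LAR → VLY → DOK = $12.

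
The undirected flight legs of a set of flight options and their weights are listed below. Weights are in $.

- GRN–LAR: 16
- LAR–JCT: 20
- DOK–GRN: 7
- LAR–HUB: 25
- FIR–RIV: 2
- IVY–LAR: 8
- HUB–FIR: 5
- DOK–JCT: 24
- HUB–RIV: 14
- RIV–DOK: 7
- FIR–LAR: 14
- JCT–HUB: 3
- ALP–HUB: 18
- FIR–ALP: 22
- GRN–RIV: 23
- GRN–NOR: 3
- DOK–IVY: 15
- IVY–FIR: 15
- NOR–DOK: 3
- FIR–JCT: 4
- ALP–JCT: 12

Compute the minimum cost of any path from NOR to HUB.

Candidate routes:
NOR - DOK - RIV - FIR - JCT - HUB: 3+7+2+4+3 = 19
NOR - DOK - RIV - FIR - HUB: 3+7+2+5 = 17
NOR - GRN - DOK - RIV - FIR - HUB: 3+7+7+2+5 = 24
The minimum is $17 via NOR - DOK - RIV - FIR - HUB.

$17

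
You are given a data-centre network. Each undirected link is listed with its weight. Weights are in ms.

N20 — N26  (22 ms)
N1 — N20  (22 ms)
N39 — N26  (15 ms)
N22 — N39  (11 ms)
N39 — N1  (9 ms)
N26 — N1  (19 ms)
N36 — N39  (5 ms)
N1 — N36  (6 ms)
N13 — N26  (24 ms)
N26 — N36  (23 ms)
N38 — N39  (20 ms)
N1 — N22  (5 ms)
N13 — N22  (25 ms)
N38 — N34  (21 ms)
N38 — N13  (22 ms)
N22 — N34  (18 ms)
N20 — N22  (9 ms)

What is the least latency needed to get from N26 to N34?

Compare a few routes:
N26 → N39 → N22 → N34: 15+11+18 = 44
N26 → N39 → N1 → N22 → N34: 15+9+5+18 = 47
N26 → N1 → N22 → N34: 19+5+18 = 42
Cheapest is N26 → N1 → N22 → N34 at 42 ms.

42 ms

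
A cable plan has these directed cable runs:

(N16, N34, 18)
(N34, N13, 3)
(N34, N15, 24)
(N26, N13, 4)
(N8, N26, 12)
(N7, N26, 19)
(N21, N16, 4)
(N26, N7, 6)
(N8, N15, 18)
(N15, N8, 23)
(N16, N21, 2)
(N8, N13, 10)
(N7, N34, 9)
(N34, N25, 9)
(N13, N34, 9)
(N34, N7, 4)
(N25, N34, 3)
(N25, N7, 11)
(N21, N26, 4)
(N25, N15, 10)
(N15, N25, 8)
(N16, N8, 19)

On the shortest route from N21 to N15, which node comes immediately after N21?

Compare a few routes:
N21–N26–N13–N34–N25–N15: 4+4+9+9+10 = 36
N21–N26–N7–N34–N25–N15: 4+6+9+9+10 = 38
Cheapest is N21–N26–N13–N34–N25–N15 at 36.
So from N21 the first move is to N26.

N26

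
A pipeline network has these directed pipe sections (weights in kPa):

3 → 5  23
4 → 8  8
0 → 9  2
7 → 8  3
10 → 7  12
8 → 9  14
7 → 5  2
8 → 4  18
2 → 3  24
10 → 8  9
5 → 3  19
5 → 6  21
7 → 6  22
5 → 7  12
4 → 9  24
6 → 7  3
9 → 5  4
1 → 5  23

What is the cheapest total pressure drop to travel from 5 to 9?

Running Dijkstra from 5:
5: 0
7: 12  (via 5)
8: 15  (via 7)
3: 19  (via 5)
6: 21  (via 5)
9: 29  (via 8)
Shortest route: 5 → 7 → 8 → 9 = 29 kPa.

29 kPa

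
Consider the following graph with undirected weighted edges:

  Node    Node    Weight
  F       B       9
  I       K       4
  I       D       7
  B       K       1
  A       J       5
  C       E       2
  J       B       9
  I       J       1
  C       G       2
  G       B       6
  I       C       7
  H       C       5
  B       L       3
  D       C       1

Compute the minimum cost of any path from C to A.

13

Enumerating some paths:
C–I–J–A: 7+1+5 = 13
C–D–I–J–A: 1+7+1+5 = 14
The minimum is 13 via C–I–J–A.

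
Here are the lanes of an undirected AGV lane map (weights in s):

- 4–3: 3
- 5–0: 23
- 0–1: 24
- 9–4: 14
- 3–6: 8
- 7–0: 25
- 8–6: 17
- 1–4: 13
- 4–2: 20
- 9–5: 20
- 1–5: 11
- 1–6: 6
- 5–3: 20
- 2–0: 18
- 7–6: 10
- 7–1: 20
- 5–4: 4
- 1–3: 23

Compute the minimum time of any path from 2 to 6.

31 s

Running Dijkstra from 2:
2: 0
0: 18  (via 2)
4: 20  (via 2)
3: 23  (via 4)
5: 24  (via 4)
6: 31  (via 3)
Shortest route: 2 → 4 → 3 → 6 = 31 s.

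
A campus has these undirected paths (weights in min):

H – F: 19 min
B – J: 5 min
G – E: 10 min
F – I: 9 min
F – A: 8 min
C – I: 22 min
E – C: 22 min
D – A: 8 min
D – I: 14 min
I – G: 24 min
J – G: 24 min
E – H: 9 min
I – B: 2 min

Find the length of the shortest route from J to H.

35 min

Compare a few routes:
J - B - I - F - H: 5+2+9+19 = 35
J - G - E - H: 24+10+9 = 43
J - B - I - D - A - F - H: 5+2+14+8+8+19 = 56
J - B - I - G - E - H: 5+2+24+10+9 = 50
The minimum is 35 min via J - B - I - F - H.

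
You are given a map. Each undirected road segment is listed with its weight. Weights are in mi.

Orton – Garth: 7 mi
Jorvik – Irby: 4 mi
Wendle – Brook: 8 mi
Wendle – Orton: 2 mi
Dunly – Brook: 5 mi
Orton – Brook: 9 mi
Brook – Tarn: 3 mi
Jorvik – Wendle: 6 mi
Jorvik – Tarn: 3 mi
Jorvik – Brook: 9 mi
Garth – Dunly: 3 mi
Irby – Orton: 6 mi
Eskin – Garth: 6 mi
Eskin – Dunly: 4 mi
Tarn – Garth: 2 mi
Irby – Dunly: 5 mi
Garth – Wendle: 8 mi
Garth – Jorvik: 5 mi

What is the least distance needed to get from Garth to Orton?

7 mi

Compare a few routes:
Garth → Orton: 7 = 7
Garth → Tarn → Jorvik → Wendle → Orton: 2+3+6+2 = 13
Garth → Wendle → Orton: 8+2 = 10
Cheapest is Garth → Orton at 7 mi.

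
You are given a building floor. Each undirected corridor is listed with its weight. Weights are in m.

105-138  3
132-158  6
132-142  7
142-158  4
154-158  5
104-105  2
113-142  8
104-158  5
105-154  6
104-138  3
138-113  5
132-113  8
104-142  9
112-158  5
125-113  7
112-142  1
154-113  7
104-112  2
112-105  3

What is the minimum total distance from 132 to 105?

Settle nodes by increasing distance from 132:
132: 0
158: 6  (via 132)
142: 7  (via 132)
113: 8  (via 132)
112: 8  (via 142)
104: 10  (via 112)
154: 11  (via 158)
105: 11  (via 112)
Shortest route: 132 → 142 → 112 → 105 = 11 m.

11 m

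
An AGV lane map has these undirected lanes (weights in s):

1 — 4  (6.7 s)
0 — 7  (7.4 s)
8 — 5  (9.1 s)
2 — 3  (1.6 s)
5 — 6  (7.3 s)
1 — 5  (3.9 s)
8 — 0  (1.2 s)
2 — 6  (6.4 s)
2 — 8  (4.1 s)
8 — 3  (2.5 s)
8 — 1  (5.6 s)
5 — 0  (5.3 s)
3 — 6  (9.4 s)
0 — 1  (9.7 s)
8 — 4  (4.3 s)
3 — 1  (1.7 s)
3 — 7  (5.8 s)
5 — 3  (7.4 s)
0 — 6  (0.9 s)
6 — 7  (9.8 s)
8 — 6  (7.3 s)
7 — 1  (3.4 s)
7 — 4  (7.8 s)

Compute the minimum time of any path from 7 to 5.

Enumerating some paths:
7–1–5: 3.4+3.9 = 7.3
7–3–1–5: 5.8+1.7+3.9 = 11.4
7–1–3–5: 3.4+1.7+7.4 = 12.5
The minimum is 7.3 s via 7–1–5.

7.3 s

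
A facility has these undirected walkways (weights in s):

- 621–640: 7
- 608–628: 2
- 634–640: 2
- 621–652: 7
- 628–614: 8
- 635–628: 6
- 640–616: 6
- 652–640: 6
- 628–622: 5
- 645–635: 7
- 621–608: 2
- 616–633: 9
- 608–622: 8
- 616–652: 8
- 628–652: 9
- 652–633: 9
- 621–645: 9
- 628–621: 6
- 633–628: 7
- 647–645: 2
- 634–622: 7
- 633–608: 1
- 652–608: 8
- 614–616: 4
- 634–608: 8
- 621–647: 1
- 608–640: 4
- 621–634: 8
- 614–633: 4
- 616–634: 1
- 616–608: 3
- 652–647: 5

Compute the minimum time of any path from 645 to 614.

10 s

Enumerating some paths:
645–647–621–608–628–614: 2+1+2+2+8 = 15
645–647–621–608–633–614: 2+1+2+1+4 = 10
645–647–621–608–616–614: 2+1+2+3+4 = 12
The minimum is 10 s via 645–647–621–608–633–614.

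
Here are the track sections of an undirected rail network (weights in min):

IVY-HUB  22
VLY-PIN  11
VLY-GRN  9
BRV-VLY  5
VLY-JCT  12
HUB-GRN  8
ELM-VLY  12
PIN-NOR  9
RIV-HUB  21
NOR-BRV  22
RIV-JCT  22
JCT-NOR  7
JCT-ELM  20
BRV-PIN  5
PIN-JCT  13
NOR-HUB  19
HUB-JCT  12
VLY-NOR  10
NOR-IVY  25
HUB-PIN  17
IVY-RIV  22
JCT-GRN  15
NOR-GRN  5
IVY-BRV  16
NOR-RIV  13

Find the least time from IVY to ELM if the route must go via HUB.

Best IVY to HUB: IVY–HUB costing 22
Shortest HUB→ELM: HUB–GRN–VLY–ELM = 29
Total via HUB: 22 + 29 = 51 min.

51 min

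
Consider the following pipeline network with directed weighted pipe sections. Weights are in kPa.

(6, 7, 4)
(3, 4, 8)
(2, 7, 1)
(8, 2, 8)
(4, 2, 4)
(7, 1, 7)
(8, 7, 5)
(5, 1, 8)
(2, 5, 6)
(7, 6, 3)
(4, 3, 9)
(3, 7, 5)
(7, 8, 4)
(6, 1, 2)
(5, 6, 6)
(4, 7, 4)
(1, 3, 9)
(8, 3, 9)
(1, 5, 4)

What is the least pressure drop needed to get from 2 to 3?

Enumerating some paths:
2–7–1–3: 1+7+9 = 17
2–7–6–1–3: 1+3+2+9 = 15
2–7–8–3: 1+4+9 = 14
The minimum is 14 kPa via 2–7–8–3.

14 kPa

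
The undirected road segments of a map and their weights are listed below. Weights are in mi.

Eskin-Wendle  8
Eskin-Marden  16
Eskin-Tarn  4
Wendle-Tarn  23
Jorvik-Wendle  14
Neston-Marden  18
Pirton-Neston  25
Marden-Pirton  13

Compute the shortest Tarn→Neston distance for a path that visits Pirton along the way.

58 mi

Best Tarn to Pirton: Tarn → Eskin → Marden → Pirton costing 33
Shortest Pirton→Neston: Pirton → Neston = 25
Total via Pirton: 33 + 25 = 58 mi.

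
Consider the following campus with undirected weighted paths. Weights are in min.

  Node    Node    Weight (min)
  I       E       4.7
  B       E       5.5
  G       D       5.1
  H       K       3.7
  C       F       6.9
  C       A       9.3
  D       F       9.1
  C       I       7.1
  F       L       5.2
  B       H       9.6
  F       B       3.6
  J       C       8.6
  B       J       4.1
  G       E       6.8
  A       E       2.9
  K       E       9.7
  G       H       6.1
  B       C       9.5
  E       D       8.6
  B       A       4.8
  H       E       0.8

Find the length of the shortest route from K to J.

Candidate routes:
K → H → E → B → J: 3.7+0.8+5.5+4.1 = 14.1
K → H → E → A → B → J: 3.7+0.8+2.9+4.8+4.1 = 16.3
The minimum is 14.1 min via K → H → E → B → J.

14.1 min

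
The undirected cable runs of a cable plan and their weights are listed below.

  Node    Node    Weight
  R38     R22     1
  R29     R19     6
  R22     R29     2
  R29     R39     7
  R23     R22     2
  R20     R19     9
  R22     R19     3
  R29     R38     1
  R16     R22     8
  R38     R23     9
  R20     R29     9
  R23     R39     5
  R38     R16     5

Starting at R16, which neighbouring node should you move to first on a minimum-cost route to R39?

R38

Compare a few routes:
R16–R38–R29–R22–R23–R39: 5+1+2+2+5 = 15
R16–R38–R22–R29–R39: 5+1+2+7 = 15
R16–R38–R29–R39: 5+1+7 = 13
R16–R22–R23–R39: 8+2+5 = 15
Cheapest is R16–R38–R29–R39 at 13.
So from R16 the first move is to R38.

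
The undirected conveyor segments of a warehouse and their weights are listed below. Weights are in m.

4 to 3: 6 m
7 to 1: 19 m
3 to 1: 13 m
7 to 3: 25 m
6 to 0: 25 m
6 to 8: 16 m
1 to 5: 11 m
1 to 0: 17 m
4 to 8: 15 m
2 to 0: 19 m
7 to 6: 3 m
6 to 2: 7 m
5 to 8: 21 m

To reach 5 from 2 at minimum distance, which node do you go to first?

6

Enumerating some paths:
2–6–7–1–5: 7+3+19+11 = 40
2–6–8–5: 7+16+21 = 44
Cheapest is 2–6–7–1–5 at 40 m.
So from 2 the first move is to 6.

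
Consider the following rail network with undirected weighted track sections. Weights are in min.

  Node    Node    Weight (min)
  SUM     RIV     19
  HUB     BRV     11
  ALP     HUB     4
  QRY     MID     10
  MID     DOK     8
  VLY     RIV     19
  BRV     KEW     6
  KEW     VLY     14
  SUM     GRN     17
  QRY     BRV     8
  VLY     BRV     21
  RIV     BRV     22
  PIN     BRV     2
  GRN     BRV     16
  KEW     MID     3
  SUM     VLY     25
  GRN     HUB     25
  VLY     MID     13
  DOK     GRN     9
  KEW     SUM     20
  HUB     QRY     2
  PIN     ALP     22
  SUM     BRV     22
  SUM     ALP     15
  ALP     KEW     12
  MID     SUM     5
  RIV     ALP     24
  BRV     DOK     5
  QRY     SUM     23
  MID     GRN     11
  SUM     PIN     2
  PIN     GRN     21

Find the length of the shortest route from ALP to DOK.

19 min

Enumerating some paths:
ALP → HUB → QRY → BRV → DOK: 4+2+8+5 = 19
ALP → KEW → MID → DOK: 12+3+8 = 23
ALP → HUB → BRV → DOK: 4+11+5 = 20
ALP → KEW → BRV → DOK: 12+6+5 = 23
Cheapest is ALP → HUB → QRY → BRV → DOK at 19 min.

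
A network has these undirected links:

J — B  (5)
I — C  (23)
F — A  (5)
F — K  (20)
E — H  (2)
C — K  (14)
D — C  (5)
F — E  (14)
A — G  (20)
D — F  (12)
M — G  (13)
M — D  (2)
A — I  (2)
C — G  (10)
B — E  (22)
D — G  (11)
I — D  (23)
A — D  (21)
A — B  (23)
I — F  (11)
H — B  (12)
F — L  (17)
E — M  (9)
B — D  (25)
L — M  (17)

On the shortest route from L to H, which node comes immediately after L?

Candidate routes:
L–F–E–H: 17+14+2 = 33
L–M–E–H: 17+9+2 = 28
L–M–D–F–E–H: 17+2+12+14+2 = 47
L–F–D–M–E–H: 17+12+2+9+2 = 42
The minimum is 28 via L–M–E–H.
So from L the first move is to M.

M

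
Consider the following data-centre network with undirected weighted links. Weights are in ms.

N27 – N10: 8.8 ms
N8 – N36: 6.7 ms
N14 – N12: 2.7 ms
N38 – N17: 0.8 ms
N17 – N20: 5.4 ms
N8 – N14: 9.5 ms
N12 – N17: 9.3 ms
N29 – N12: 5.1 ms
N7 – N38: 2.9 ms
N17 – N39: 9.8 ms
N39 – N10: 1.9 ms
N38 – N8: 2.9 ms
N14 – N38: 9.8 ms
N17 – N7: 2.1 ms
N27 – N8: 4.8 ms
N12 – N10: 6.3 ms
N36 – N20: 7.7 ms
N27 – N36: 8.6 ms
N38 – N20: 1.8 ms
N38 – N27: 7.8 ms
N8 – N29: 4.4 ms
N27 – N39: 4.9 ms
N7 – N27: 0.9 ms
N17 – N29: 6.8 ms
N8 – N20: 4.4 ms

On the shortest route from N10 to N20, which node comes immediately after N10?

Enumerating some paths:
N10 - N39 - N27 - N7 - N38 - N20: 1.9+4.9+0.9+2.9+1.8 = 12.4
N10 - N39 - N17 - N38 - N20: 1.9+9.8+0.8+1.8 = 14.3
N10 - N27 - N7 - N38 - N20: 8.8+0.9+2.9+1.8 = 14.4
Cheapest is N10 - N39 - N27 - N7 - N38 - N20 at 12.4 ms.
So from N10 the first move is to N39.

N39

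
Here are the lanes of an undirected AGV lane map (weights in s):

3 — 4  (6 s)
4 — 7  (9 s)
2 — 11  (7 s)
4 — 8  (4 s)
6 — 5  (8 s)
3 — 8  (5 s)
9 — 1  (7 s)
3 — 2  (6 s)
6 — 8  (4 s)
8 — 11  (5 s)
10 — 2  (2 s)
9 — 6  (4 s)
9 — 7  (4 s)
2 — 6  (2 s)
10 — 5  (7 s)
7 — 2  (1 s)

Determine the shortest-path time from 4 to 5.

16 s

Shortest distances from 4:
4: 0
8: 4  (via 4)
3: 6  (via 4)
6: 8  (via 8)
7: 9  (via 4)
11: 9  (via 8)
2: 10  (via 6)
9: 12  (via 6)
10: 12  (via 2)
5: 16  (via 6)
Shortest route: 4 → 8 → 6 → 5 = 16 s.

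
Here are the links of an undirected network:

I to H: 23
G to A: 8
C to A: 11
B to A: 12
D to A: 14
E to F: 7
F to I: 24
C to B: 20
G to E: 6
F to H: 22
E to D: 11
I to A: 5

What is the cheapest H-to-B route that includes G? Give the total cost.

Shortest H→G: H–F–E–G = 35
Best G to B: G–A–B costing 20
Total via G: 35 + 20 = 55.

55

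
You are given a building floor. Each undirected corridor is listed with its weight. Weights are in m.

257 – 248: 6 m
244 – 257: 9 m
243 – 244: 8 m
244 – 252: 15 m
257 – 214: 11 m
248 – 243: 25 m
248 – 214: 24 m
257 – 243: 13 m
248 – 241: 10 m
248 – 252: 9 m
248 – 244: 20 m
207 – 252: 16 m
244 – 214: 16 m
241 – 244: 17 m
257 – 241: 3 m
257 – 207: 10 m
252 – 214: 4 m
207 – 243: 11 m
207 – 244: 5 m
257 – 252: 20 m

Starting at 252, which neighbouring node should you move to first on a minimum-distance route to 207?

Candidate routes:
252 - 248 - 257 - 207: 9+6+10 = 25
252 - 244 - 207: 15+5 = 20
252 - 207: 16 = 16
The minimum is 16 m via 252 - 207.
So from 252 the first move is to 207.

207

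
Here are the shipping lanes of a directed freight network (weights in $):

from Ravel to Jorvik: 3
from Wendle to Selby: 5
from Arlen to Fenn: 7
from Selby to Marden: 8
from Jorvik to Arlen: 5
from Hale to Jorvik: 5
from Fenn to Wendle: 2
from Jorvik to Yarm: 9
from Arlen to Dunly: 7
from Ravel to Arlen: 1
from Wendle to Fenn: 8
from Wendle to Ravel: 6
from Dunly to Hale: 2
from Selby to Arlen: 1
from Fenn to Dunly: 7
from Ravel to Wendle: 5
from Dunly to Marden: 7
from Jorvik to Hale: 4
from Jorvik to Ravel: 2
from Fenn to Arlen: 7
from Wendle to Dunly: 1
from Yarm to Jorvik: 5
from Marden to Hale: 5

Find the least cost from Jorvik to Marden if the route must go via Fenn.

Shortest Jorvik→Fenn: Jorvik–Ravel–Arlen–Fenn = 10
Best Fenn to Marden: Fenn–Wendle–Dunly–Marden costing 10
Total via Fenn: 10 + 10 = $20.

$20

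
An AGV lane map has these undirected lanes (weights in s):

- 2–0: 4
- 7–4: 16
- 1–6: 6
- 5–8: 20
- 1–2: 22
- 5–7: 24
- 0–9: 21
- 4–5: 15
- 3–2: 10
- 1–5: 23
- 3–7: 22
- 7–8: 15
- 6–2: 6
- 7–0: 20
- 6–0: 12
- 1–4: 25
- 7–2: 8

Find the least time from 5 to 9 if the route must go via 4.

Shortest 5→4: 5–4 = 15
Shortest 4→9: 4–7–2–0–9 = 49
Total via 4: 15 + 49 = 64 s.

64 s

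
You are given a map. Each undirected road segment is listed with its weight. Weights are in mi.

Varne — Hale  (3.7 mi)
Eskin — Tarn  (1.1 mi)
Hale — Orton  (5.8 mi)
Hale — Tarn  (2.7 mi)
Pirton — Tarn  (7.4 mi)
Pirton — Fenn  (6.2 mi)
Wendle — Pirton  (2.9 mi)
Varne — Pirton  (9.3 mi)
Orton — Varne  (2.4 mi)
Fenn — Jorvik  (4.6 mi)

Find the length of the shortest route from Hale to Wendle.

Shortest distances from Hale:
Hale: 0
Tarn: 2.7  (via Hale)
Varne: 3.7  (via Hale)
Eskin: 3.8  (via Tarn)
Orton: 5.8  (via Hale)
Pirton: 10.1  (via Tarn)
Wendle: 13  (via Pirton)
Shortest route: Hale → Tarn → Pirton → Wendle = 13 mi.

13 mi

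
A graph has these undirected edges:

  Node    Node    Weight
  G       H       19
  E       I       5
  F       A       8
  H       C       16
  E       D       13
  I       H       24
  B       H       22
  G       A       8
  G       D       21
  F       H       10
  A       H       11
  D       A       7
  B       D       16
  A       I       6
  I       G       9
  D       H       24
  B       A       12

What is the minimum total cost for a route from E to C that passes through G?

Shortest E→G: E → I → G = 14
Best G to C: G → H → C costing 35
Total via G: 14 + 35 = 49.

49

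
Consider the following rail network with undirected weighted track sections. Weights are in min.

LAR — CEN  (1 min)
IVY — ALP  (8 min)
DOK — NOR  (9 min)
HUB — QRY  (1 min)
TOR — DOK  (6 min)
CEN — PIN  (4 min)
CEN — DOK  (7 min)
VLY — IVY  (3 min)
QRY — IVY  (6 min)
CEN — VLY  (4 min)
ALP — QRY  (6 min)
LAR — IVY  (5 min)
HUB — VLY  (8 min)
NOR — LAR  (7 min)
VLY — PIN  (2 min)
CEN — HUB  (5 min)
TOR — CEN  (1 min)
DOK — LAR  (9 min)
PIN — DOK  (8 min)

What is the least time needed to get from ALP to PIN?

Compare a few routes:
ALP–IVY–VLY–PIN: 8+3+2 = 13
ALP–QRY–HUB–CEN–PIN: 6+1+5+4 = 16
The minimum is 13 min via ALP–IVY–VLY–PIN.

13 min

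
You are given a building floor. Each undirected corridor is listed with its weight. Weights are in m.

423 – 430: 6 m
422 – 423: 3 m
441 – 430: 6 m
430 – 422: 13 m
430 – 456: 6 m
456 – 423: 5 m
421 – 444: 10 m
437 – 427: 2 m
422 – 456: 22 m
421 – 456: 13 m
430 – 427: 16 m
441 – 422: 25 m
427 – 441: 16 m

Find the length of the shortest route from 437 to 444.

Enumerating some paths:
437 - 427 - 430 - 456 - 421 - 444: 2+16+6+13+10 = 47
437 - 427 - 441 - 430 - 423 - 456 - 421 - 444: 2+16+6+6+5+13+10 = 58
437 - 427 - 441 - 430 - 456 - 421 - 444: 2+16+6+6+13+10 = 53
437 - 427 - 430 - 423 - 456 - 421 - 444: 2+16+6+5+13+10 = 52
The minimum is 47 m via 437 - 427 - 430 - 456 - 421 - 444.

47 m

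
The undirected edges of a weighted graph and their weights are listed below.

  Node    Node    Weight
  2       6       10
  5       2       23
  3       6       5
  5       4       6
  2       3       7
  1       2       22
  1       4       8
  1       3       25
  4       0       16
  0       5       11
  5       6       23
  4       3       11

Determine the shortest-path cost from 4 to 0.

16

Compare a few routes:
4–5–0: 6+11 = 17
4–0: 16 = 16
Cheapest is 4–0 at 16.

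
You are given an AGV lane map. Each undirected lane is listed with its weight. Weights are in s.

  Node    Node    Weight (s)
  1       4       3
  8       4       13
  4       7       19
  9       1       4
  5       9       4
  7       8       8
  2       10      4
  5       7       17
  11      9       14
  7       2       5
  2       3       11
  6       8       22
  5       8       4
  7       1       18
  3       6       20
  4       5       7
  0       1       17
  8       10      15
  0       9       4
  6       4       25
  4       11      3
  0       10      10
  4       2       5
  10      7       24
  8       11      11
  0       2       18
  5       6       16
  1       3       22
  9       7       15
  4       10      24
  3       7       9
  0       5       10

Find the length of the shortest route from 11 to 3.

19 s

Enumerating some paths:
11 - 4 - 2 - 7 - 3: 3+5+5+9 = 22
11 - 8 - 7 - 3: 11+8+9 = 28
11 - 4 - 2 - 3: 3+5+11 = 19
Cheapest is 11 - 4 - 2 - 3 at 19 s.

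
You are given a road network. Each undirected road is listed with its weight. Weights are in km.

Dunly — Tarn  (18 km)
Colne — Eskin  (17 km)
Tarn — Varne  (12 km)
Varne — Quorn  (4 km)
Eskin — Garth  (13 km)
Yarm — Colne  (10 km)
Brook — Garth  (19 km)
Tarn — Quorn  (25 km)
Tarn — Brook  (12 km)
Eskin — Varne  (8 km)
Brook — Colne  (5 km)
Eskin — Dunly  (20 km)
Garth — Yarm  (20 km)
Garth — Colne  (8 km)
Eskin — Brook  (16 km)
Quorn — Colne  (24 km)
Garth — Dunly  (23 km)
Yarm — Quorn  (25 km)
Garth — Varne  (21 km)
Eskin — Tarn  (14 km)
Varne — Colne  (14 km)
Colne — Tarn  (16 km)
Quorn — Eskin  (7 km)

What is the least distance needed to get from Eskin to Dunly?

20 km

Running Dijkstra from Eskin:
Eskin: 0
Quorn: 7  (via Eskin)
Varne: 8  (via Eskin)
Garth: 13  (via Eskin)
Tarn: 14  (via Eskin)
Brook: 16  (via Eskin)
Colne: 17  (via Eskin)
Dunly: 20  (via Eskin)
Shortest route: Eskin → Dunly = 20 km.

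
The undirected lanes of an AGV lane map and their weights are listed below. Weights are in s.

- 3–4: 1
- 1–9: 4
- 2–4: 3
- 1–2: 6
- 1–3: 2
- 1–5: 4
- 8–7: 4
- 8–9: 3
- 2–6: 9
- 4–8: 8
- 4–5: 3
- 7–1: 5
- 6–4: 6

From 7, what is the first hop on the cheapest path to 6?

Compare a few routes:
7 → 1 → 5 → 4 → 6: 5+4+3+6 = 18
7 → 1 → 3 → 4 → 6: 5+2+1+6 = 14
7 → 8 → 4 → 6: 4+8+6 = 18
The minimum is 14 s via 7 → 1 → 3 → 4 → 6.
So from 7 the first move is to 1.

1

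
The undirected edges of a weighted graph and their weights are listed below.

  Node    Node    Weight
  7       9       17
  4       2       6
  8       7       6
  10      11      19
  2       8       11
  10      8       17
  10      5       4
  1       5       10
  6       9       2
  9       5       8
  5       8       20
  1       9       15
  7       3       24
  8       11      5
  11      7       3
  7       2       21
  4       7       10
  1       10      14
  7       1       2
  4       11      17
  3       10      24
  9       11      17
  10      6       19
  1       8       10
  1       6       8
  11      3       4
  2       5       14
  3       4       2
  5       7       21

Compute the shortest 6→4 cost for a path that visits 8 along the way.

Shortest 6→8: 6–1–7–8 = 16
Best 8 to 4: 8–11–3–4 costing 11
Total via 8: 16 + 11 = 27.

27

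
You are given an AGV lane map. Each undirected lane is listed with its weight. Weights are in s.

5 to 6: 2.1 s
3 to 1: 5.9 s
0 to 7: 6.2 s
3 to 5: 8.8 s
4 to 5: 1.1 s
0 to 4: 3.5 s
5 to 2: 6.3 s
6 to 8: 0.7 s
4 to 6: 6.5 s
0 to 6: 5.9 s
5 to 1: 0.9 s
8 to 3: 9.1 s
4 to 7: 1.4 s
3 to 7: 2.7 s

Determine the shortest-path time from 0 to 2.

10.9 s

Enumerating some paths:
0 → 4 → 5 → 2: 3.5+1.1+6.3 = 10.9
0 → 6 → 5 → 2: 5.9+2.1+6.3 = 14.3
The minimum is 10.9 s via 0 → 4 → 5 → 2.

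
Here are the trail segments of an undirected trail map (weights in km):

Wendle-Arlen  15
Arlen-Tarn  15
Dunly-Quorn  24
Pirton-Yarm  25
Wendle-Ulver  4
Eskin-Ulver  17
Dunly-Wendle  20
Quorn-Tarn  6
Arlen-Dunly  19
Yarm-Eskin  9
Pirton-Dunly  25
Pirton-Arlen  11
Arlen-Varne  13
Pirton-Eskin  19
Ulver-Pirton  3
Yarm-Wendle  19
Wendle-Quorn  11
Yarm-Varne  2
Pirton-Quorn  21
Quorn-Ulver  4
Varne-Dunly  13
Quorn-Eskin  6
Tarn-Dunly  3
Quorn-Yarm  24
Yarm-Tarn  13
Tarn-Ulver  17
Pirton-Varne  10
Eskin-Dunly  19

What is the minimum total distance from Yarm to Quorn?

15 km

Candidate routes:
Yarm–Varne–Pirton–Ulver–Quorn: 2+10+3+4 = 19
Yarm–Tarn–Quorn: 13+6 = 19
Yarm–Eskin–Quorn: 9+6 = 15
Cheapest is Yarm–Eskin–Quorn at 15 km.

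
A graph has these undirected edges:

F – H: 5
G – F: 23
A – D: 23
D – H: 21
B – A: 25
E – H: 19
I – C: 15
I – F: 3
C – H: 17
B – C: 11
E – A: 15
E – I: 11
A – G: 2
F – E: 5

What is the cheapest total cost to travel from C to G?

38

Enumerating some paths:
C → B → A → G: 11+25+2 = 38
C → I → F → E → A → G: 15+3+5+15+2 = 40
Cheapest is C → B → A → G at 38.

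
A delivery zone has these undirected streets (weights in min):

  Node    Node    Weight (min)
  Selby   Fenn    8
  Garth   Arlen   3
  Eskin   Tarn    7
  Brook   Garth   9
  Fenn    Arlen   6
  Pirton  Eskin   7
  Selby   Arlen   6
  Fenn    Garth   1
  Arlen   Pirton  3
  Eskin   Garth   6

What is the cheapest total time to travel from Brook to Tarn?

22 min

Running Dijkstra from Brook:
Brook: 0
Garth: 9  (via Brook)
Fenn: 10  (via Garth)
Arlen: 12  (via Garth)
Eskin: 15  (via Garth)
Pirton: 15  (via Arlen)
Selby: 18  (via Fenn)
Tarn: 22  (via Eskin)
Shortest route: Brook → Garth → Eskin → Tarn = 22 min.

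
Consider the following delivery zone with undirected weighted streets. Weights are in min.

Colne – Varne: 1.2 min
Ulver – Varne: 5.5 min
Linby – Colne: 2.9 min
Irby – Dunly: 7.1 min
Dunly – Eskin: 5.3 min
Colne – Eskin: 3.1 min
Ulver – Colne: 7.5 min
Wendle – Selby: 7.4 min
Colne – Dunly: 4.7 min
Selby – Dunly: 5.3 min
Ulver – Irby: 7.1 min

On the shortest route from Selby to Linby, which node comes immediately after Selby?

Enumerating some paths:
Selby → Dunly → Colne → Linby: 5.3+4.7+2.9 = 12.9
Selby → Dunly → Eskin → Colne → Linby: 5.3+5.3+3.1+2.9 = 16.6
Selby → Dunly → Irby → Ulver → Varne → Colne → Linby: 5.3+7.1+7.1+5.5+1.2+2.9 = 29.1
Cheapest is Selby → Dunly → Colne → Linby at 12.9 min.
So from Selby the first move is to Dunly.

Dunly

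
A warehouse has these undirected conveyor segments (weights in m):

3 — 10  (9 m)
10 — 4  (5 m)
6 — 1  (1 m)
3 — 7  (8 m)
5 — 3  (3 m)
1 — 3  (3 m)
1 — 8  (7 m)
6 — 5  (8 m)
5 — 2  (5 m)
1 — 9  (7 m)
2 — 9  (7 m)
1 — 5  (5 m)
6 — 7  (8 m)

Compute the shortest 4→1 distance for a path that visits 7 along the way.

Shortest 4→7: 4–10–3–7 = 22
Shortest 7→1: 7–6–1 = 9
Total via 7: 22 + 9 = 31 m.

31 m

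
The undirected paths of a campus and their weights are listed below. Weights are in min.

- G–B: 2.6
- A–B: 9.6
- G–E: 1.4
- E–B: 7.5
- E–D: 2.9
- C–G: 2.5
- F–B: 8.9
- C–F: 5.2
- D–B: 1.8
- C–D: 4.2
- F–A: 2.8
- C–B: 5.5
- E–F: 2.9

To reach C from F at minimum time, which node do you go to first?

C

Candidate routes:
F–E–G–C: 2.9+1.4+2.5 = 6.8
F–E–G–B–C: 2.9+1.4+2.6+5.5 = 12.4
F–C: 5.2 = 5.2
F–E–D–C: 2.9+2.9+4.2 = 10
Cheapest is F–C at 5.2 min.
So from F the first move is to C.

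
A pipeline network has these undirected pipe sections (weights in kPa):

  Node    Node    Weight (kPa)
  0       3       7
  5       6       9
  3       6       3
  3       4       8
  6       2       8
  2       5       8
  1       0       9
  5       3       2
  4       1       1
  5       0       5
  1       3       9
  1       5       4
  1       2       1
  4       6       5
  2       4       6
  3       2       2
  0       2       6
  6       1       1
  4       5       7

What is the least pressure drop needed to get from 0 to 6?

8 kPa

Candidate routes:
0–1–6: 9+1 = 10
0–2–1–6: 6+1+1 = 8
The minimum is 8 kPa via 0–2–1–6.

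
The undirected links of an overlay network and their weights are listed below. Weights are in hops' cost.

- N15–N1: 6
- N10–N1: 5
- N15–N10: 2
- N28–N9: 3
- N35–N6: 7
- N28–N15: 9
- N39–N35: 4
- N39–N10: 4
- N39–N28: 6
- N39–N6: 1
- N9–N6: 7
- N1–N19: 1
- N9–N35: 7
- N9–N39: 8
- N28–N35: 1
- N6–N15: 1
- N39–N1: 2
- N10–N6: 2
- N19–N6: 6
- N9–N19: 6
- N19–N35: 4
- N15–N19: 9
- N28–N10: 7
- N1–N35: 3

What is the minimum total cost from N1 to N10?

5 hops' cost

Candidate routes:
N1 → N39 → N6 → N15 → N10: 2+1+1+2 = 6
N1 → N39 → N10: 2+4 = 6
N1 → N10: 5 = 5
The minimum is 5 hops' cost via N1 → N10.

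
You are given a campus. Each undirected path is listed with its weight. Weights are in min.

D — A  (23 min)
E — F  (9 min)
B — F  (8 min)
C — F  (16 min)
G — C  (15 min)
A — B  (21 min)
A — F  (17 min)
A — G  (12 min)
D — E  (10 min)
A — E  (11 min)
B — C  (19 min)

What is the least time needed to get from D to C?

35 min

Shortest distances from D:
D: 0
E: 10  (via D)
F: 19  (via E)
A: 21  (via E)
B: 27  (via F)
G: 33  (via A)
C: 35  (via F)
Shortest route: D–E–F–C = 35 min.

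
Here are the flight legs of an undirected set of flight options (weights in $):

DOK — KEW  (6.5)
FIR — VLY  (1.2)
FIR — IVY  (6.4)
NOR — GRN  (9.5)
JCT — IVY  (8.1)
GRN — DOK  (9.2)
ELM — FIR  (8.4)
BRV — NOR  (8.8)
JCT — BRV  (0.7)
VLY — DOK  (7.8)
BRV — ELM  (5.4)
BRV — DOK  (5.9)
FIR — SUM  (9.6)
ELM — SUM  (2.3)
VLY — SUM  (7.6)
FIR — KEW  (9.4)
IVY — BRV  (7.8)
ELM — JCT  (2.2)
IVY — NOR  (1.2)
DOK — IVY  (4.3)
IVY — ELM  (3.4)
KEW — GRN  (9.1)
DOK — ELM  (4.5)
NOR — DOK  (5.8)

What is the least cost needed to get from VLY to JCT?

$11.8

Candidate routes:
VLY–SUM–ELM–JCT: 7.6+2.3+2.2 = 12.1
VLY–DOK–BRV–JCT: 7.8+5.9+0.7 = 14.4
VLY–FIR–IVY–ELM–JCT: 1.2+6.4+3.4+2.2 = 13.2
VLY–FIR–ELM–JCT: 1.2+8.4+2.2 = 11.8
The minimum is $11.8 via VLY–FIR–ELM–JCT.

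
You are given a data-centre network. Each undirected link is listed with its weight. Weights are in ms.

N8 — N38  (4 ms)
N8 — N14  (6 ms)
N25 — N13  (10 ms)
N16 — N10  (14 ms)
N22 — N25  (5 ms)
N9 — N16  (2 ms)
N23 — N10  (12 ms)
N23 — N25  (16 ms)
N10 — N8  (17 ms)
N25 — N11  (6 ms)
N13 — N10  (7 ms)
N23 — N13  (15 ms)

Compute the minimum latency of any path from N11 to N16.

37 ms

Shortest distances from N11:
N11: 0
N25: 6  (via N11)
N22: 11  (via N25)
N13: 16  (via N25)
N23: 22  (via N25)
N10: 23  (via N13)
N16: 37  (via N10)
Shortest route: N11 → N25 → N13 → N10 → N16 = 37 ms.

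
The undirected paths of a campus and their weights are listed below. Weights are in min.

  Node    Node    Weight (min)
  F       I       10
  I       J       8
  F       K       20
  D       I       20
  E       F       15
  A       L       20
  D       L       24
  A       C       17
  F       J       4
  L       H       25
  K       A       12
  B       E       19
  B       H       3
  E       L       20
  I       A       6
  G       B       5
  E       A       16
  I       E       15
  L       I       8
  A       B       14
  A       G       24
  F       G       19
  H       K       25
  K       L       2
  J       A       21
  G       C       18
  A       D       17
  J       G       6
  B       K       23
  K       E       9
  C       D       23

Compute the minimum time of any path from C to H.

26 min

Enumerating some paths:
C → G → B → H: 18+5+3 = 26
C → A → I → J → G → B → H: 17+6+8+6+5+3 = 45
C → A → B → H: 17+14+3 = 34
Cheapest is C → G → B → H at 26 min.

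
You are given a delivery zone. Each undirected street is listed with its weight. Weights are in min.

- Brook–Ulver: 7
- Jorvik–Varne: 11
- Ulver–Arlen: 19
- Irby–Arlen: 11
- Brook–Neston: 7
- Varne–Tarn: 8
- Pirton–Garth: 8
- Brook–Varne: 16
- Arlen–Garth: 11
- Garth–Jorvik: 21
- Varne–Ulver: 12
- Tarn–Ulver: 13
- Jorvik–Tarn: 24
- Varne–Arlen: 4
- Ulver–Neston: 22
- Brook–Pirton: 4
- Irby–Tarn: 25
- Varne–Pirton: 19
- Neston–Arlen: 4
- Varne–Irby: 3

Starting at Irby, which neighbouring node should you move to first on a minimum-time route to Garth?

Varne

Compare a few routes:
Irby - Varne - Arlen - Neston - Brook - Pirton - Garth: 3+4+4+7+4+8 = 30
Irby - Arlen - Garth: 11+11 = 22
Irby - Varne - Arlen - Garth: 3+4+11 = 18
Irby - Varne - Pirton - Garth: 3+19+8 = 30
The minimum is 18 min via Irby - Varne - Arlen - Garth.
So from Irby the first move is to Varne.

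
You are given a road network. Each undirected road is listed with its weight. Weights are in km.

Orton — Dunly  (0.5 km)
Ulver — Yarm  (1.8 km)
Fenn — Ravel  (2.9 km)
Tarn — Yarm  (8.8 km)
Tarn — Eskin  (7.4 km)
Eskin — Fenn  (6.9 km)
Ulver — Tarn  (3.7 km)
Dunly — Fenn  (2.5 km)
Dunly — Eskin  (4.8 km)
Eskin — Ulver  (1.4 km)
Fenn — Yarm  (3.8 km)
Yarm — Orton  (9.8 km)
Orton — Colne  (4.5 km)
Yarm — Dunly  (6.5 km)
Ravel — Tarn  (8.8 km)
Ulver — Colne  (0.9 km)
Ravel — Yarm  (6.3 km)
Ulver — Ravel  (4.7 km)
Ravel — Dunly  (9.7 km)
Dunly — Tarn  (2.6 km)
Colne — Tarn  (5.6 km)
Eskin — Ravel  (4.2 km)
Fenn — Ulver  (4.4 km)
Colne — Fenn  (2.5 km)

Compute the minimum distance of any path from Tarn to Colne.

Running Dijkstra from Tarn:
Tarn: 0
Dunly: 2.6  (via Tarn)
Orton: 3.1  (via Dunly)
Ulver: 3.7  (via Tarn)
Colne: 4.6  (via Ulver)
Shortest route: Tarn–Ulver–Colne = 4.6 km.

4.6 km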